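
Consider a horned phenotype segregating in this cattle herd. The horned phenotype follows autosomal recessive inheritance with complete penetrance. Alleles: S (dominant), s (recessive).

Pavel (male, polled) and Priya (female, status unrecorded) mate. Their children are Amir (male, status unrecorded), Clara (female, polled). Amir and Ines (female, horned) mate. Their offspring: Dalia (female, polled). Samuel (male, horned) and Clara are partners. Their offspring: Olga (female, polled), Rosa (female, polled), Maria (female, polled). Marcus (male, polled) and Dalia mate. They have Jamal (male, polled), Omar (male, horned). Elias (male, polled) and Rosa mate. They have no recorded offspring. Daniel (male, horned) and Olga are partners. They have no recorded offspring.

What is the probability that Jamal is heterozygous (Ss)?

2/3

Marcus is polled so carries S and passed s to Omar (ss), so Marcus is Ss.
Dalia is polled so carries S and received s from Ines (ss), so Dalia is Ss.
Their cross gives offspring ratios 1/4 SS : 1/2 Ss : 1/4 ss. Conditioning on Jamal being polled, P(Ss) = 1/2 / 3/4 = 2/3.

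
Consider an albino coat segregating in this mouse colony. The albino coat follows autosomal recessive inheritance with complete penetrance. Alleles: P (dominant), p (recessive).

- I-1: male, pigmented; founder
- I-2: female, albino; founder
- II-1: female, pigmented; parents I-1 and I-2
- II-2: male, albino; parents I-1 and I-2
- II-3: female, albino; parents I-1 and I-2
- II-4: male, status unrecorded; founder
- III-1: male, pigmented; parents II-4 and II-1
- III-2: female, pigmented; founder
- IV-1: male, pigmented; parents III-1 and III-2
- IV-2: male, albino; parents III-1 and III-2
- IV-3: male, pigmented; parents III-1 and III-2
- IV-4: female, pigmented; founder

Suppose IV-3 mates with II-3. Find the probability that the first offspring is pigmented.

III-1 is pigmented so carries P and passed p to IV-2 (pp), so III-1 is Pp.
III-2 is pigmented so carries P and passed p to IV-2 (pp), so III-2 is Pp.
IV-3 is a pigmented offspring of III-1 (Pp) × III-2 (Pp), whose cross gives 1/4 PP : 1/2 Pp : 1/4 pp; conditioning on being pigmented, IV-3 is PP with probability 1/3, Pp with probability 2/3.
II-3 is albino, so II-3 is pp.
Summing over parental genotype combinations, P(offspring is pigmented) = 1/3·1 + 2/3·1/2 = 2/3.

2/3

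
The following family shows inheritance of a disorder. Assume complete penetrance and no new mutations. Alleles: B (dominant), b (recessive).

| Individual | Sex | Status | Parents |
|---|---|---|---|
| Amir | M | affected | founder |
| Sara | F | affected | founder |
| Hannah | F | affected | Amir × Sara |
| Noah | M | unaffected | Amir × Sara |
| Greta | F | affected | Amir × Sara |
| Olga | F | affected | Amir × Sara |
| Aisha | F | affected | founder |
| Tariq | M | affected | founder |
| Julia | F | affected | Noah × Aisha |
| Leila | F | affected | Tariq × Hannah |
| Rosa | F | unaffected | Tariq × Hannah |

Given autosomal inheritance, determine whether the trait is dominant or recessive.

dominant

Amir and Sara are both affected yet have an unaffected child Noah. Under a recessive model two affected parents are homozygous and every child would be affected, so the trait cannot be recessive.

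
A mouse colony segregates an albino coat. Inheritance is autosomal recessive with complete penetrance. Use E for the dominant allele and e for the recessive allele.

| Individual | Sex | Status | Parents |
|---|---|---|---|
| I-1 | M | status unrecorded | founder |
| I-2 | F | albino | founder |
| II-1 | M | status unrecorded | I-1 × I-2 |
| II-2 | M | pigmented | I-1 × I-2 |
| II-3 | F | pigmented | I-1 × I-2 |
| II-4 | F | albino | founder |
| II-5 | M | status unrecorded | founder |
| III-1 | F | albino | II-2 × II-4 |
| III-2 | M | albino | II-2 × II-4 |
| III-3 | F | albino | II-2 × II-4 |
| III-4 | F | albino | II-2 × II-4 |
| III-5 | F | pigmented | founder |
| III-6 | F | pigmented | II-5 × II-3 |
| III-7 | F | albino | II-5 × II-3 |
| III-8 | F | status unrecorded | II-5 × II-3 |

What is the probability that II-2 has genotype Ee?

II-2 is pigmented so carries E and received e from I-2 (ee), so II-2 is Ee, giving P(Ee) = 1.

1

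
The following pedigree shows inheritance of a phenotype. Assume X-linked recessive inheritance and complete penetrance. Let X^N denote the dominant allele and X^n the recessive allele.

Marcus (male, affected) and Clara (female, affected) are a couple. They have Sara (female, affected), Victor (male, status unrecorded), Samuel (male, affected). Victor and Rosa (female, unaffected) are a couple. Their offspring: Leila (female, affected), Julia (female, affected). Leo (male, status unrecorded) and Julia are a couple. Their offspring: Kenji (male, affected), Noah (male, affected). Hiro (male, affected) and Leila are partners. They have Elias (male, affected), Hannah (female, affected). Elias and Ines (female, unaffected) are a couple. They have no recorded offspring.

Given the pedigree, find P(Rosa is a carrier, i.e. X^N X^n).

1

Rosa is unaffected so carries N and passed n to Leila (X^n X^n), so Rosa is X^N X^n, giving P(X^N X^n) = 1.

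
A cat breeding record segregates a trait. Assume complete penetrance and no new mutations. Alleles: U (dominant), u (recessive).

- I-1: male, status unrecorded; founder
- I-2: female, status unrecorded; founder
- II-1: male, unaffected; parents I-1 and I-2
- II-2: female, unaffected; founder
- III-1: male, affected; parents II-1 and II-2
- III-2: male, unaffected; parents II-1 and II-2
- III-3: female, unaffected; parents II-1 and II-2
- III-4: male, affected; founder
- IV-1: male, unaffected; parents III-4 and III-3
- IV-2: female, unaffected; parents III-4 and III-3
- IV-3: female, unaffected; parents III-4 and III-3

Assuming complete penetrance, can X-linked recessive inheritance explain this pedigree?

A consistent assignment under X-linked recessive exists: I-1 X^U Y, I-2 X^U X^U, II-1 X^U Y, II-2 X^U X^u, III-1 X^u Y, III-2 X^U Y, III-3 X^U X^U, III-4 X^u Y, IV-1 X^U Y, IV-2 X^U X^u, IV-3 X^U X^u.
In this assignment every recorded phenotype matches its genotype and every non-founder's genotype is obtainable from its parents' genotypes, so the pedigree is consistent.

Yes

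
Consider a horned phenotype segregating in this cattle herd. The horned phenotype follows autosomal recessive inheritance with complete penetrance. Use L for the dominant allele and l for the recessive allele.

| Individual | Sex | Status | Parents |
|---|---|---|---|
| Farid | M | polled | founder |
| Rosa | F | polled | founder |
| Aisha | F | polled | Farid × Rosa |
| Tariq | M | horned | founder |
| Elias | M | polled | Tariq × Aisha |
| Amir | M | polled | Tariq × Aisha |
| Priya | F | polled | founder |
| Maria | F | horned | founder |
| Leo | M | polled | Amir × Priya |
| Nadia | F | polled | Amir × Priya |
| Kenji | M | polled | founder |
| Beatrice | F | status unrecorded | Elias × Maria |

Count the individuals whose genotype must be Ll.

Obligate heterozygotes: Elias is polled so carries L and received l from Tariq (ll), so Elias is Ll; Amir is polled so carries L and received l from Tariq (ll), so Amir is Ll.
Every other individual is either homozygous by phenotype or has at least one consistent homozygous assignment, so the count is 2.

2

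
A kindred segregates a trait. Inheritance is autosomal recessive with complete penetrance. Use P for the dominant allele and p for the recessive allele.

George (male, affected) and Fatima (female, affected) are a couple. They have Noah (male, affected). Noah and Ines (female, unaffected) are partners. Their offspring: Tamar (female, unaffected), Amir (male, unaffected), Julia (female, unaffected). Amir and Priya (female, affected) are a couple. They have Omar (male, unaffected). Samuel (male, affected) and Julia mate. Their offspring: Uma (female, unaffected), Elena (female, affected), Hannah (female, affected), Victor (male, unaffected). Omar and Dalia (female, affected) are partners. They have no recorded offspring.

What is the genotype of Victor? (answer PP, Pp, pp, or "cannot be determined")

Pp

From phenotype alone, Victor is PP or Pp.
Victor is unaffected so carries P and received p from Samuel (pp), so Victor is Pp.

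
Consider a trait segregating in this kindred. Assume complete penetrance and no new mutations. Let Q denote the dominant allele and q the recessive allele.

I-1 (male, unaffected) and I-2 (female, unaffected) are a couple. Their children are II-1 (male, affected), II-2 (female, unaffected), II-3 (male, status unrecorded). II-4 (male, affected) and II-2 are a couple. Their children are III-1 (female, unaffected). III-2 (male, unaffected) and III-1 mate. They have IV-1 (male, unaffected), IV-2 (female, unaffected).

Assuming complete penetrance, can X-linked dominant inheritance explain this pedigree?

Under X-linked dominant, II-1 (affected, male) cannot arise from I-1 (unaffected) × I-2 (unaffected).

No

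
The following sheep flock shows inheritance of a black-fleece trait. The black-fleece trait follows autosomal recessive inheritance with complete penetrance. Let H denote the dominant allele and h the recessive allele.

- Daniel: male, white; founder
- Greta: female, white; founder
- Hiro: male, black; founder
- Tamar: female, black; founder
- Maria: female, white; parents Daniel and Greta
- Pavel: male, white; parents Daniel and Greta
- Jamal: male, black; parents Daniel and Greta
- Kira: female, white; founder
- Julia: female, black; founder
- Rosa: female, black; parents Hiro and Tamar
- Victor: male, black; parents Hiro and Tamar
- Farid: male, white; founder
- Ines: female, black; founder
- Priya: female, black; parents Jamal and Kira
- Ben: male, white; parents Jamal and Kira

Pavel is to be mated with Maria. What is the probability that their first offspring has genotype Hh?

4/9

Daniel is white so carries H and passed h to Jamal (hh), so Daniel is Hh.
Greta is white so carries H and passed h to Jamal (hh), so Greta is Hh.
Pavel is a white offspring of Daniel (Hh) × Greta (Hh), whose cross gives 1/4 HH : 1/2 Hh : 1/4 hh; conditioning on being white, Pavel is HH with probability 1/3, Hh with probability 2/3.
Maria is a white offspring of Daniel (Hh) × Greta (Hh), whose cross gives 1/4 HH : 1/2 Hh : 1/4 hh; conditioning on being white, Maria is HH with probability 1/3, Hh with probability 2/3.
Summing over parental genotype combinations, P(offspring has genotype Hh) = 2/9·1/2 + 2/9·1/2 + 4/9·1/2 = 4/9.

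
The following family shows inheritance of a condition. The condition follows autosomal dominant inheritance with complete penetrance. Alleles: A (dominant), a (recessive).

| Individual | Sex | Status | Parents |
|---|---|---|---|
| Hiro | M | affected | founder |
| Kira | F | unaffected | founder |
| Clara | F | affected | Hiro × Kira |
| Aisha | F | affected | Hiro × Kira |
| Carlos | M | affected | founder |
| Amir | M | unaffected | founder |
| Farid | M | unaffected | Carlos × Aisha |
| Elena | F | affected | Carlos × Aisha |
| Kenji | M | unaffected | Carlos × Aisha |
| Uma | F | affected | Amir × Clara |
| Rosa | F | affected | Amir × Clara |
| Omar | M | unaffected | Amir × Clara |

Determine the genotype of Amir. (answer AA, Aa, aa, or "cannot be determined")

aa

Amir is unaffected, so Amir is aa.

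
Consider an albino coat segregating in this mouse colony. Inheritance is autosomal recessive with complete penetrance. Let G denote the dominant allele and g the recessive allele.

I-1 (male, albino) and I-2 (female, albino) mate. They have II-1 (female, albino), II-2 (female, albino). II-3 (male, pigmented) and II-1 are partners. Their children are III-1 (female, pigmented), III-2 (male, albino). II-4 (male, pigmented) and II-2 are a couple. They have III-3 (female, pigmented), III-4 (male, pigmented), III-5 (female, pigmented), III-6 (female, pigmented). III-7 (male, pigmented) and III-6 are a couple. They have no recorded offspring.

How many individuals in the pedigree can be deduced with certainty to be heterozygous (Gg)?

6

Obligate heterozygotes: II-3 is pigmented so carries G and passed g to III-2 (gg), so II-3 is Gg; III-1 is pigmented so carries G and received g from II-1 (gg), so III-1 is Gg; III-3 is pigmented so carries G and received g from II-2 (gg), so III-3 is Gg; III-4 is pigmented so carries G and received g from II-2 (gg), so III-4 is Gg; III-5 is pigmented so carries G and received g from II-2 (gg), so III-5 is Gg; III-6 is pigmented so carries G and received g from II-2 (gg), so III-6 is Gg.
Every other individual is either homozygous by phenotype or has at least one consistent homozygous assignment, so the count is 6.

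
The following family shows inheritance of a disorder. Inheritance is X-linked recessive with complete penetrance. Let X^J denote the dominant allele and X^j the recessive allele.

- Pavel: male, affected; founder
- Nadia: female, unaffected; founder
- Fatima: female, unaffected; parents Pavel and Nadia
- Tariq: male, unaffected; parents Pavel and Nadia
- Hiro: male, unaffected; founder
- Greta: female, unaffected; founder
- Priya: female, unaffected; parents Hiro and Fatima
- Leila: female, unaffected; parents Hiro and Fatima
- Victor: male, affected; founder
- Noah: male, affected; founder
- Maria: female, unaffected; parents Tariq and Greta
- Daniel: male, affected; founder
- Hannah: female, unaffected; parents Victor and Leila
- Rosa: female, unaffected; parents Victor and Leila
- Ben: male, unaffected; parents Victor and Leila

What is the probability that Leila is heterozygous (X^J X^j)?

1/9

Hiro is unaffected, so Hiro is X^J Y.
Fatima is unaffected so carries J and received j from Pavel (X^j Y), so Fatima is X^J X^j.
Their cross gives offspring ratios 1/2 X^J X^J : 1/2 X^J X^j. Conditioning on Leila being unaffected, P(X^J X^j) = 1/2 / 1 = 1/2 before taking Leila's own offspring into account.
Victor is affected, so Victor is X^j Y.
Now use Leila's offspring. Probability of each recorded status — unaffected daughter Hannah: 1/2 if Leila is X^J X^j, 1 if X^J X^J; unaffected daughter Rosa: 1/2 if Leila is X^J X^j, 1 if X^J X^J; unaffected son Ben: 1/2 if Leila is X^J X^j, 1 if X^J X^J.
Bayes: P(X^J X^j) = 1/2·1/8 / (1/2·1/8 + 1/2·1) = 1/9.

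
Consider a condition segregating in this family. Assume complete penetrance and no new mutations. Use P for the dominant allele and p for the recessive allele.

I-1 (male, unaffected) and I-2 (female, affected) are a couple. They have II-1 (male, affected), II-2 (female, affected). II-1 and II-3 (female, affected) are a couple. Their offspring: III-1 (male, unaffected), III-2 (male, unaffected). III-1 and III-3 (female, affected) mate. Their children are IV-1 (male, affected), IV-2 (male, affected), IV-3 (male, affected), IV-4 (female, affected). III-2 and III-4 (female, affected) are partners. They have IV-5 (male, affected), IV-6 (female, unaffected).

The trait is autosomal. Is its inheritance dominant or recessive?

II-1 and II-3 are both affected yet have an unaffected child III-1. Under a recessive model two affected parents are homozygous and every child would be affected, so the trait cannot be recessive.

dominant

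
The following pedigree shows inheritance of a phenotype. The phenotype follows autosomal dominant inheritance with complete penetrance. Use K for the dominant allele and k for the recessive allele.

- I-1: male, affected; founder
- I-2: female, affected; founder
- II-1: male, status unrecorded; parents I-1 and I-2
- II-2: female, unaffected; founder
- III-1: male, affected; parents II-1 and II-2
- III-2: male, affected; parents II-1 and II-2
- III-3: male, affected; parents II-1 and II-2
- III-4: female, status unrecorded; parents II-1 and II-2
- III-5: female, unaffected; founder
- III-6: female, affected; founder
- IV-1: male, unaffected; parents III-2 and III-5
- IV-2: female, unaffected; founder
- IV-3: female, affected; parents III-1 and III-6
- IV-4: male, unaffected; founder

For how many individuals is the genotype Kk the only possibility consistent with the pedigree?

3

Obligate heterozygotes: III-1 is affected so carries K and received k from II-2 (kk), so III-1 is Kk; III-2 is affected so carries K and received k from II-2 (kk), so III-2 is Kk; III-3 is affected so carries K and received k from II-2 (kk), so III-3 is Kk.
Every other individual is either homozygous by phenotype or has at least one consistent homozygous assignment, so the count is 3.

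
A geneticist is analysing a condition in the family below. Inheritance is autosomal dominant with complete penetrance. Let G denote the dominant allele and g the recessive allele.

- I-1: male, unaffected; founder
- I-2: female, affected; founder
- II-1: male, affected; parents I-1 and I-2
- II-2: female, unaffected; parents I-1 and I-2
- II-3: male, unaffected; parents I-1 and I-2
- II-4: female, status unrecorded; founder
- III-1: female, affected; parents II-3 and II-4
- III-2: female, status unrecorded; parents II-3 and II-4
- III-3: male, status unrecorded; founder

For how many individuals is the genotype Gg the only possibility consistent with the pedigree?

3

Obligate heterozygotes: I-2 is affected so carries G and passed g to II-2 (gg), so I-2 is Gg; II-1 is affected so carries G and received g from I-1 (gg), so II-1 is Gg; III-1 is affected so carries G and received g from II-3 (gg), so III-1 is Gg.
Every other individual is either homozygous by phenotype or has at least one consistent homozygous assignment, so the count is 3.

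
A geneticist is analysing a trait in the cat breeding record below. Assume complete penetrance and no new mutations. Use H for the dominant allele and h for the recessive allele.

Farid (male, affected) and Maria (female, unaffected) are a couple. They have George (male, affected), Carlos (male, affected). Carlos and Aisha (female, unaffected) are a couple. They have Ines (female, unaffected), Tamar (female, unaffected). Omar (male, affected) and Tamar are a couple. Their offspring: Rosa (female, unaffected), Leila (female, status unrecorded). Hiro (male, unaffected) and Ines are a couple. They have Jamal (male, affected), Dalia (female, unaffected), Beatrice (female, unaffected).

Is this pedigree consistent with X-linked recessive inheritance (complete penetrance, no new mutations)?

A consistent assignment under X-linked recessive exists: Farid X^h Y, Maria X^H X^h, George X^h Y, Carlos X^h Y, Aisha X^H X^H, Ines X^H X^h, Tamar X^H X^h, Omar X^h Y, Hiro X^H Y, Rosa X^H X^h, Leila X^H X^h, Jamal X^h Y, Dalia X^H X^H, Beatrice X^H X^H.
In this assignment every recorded phenotype matches its genotype and every non-founder's genotype is obtainable from its parents' genotypes, so the pedigree is consistent.

Yes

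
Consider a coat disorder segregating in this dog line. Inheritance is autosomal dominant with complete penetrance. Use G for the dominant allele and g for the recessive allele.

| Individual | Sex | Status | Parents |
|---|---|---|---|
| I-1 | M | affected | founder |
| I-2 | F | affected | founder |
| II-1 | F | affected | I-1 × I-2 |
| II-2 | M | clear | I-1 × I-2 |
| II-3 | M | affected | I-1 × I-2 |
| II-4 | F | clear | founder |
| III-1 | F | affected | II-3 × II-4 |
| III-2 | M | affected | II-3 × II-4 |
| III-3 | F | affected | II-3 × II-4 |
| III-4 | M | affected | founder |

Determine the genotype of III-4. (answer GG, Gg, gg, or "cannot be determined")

cannot be determined

III-4's phenotype allows GG or Gg, and no parent or child forces a single allele at both positions; consistent genotype assignments exist with III-4 as GG or Gg.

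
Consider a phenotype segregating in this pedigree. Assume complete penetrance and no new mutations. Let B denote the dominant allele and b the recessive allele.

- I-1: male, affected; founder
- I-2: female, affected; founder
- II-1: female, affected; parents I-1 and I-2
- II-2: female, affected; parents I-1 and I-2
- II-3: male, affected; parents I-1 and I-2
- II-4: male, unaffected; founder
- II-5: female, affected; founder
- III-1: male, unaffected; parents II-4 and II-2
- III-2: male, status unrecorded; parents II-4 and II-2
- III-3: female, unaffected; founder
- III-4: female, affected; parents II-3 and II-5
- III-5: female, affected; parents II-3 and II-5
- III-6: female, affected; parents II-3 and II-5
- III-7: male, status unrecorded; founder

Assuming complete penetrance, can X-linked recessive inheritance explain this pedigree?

No

Under X-linked recessive, III-1 (unaffected, male) cannot arise from II-4 (unaffected) × II-2 (affected).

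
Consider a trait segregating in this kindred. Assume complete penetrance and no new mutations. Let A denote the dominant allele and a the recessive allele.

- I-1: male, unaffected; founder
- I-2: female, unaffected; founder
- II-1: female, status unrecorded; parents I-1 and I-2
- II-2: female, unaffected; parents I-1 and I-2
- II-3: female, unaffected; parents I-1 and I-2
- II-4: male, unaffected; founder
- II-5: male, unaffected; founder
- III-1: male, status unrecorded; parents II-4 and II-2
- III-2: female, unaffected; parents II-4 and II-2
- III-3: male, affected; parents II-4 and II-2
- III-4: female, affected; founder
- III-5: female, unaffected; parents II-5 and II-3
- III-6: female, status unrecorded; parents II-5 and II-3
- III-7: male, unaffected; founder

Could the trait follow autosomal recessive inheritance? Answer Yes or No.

Yes

A consistent assignment under autosomal recessive exists: I-1 AA, I-2 Aa, II-1 AA, II-2 Aa, II-3 AA, II-4 Aa, II-5 AA, III-1 AA, III-2 AA, III-3 aa, III-4 aa, III-5 AA, III-6 AA, III-7 AA.
In this assignment every recorded phenotype matches its genotype and every non-founder's genotype is obtainable from its parents' genotypes, so the pedigree is consistent.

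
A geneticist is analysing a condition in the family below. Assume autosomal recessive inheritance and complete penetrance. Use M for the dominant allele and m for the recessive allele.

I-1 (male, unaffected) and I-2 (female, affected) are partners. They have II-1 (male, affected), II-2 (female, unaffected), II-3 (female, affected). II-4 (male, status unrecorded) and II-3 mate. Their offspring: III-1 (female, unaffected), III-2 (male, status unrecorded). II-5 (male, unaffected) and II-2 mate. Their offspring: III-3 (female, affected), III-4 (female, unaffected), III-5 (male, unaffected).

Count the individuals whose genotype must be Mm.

Obligate heterozygotes: I-1 is unaffected so carries M and passed m to II-1 (mm), so I-1 is Mm; II-2 is unaffected so carries M and received m from I-2 (mm), so II-2 is Mm; II-5 is unaffected so carries M and passed m to III-3 (mm), so II-5 is Mm; III-1 is unaffected so carries M and received m from II-3 (mm), so III-1 is Mm.
Every other individual is either homozygous by phenotype or has at least one consistent homozygous assignment, so the count is 4.

4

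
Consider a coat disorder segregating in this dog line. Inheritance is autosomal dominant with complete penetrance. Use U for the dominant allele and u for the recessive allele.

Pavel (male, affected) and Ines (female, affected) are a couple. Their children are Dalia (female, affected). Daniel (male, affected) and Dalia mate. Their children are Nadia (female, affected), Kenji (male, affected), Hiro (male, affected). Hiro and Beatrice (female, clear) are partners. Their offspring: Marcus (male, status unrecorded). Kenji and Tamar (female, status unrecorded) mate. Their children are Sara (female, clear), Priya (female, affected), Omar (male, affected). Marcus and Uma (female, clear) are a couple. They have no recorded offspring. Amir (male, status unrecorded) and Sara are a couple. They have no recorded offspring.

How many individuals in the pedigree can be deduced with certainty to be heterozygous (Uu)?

Obligate heterozygotes: Kenji is affected so carries U and passed u to Sara (uu), so Kenji is Uu.
Every other individual is either homozygous by phenotype or has at least one consistent homozygous assignment, so the count is 1.

1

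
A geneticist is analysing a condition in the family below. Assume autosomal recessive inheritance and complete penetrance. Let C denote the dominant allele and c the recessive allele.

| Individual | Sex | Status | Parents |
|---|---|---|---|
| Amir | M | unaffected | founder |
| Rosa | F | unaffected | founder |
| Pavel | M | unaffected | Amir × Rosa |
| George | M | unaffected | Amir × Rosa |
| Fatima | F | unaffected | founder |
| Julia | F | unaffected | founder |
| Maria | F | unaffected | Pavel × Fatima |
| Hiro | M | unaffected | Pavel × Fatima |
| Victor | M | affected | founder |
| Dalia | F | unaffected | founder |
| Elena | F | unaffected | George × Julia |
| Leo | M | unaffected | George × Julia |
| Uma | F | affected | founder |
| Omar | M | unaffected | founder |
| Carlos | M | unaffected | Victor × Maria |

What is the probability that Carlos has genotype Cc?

1

Carlos is unaffected so carries C and received c from Victor (cc), so Carlos is Cc, giving P(Cc) = 1.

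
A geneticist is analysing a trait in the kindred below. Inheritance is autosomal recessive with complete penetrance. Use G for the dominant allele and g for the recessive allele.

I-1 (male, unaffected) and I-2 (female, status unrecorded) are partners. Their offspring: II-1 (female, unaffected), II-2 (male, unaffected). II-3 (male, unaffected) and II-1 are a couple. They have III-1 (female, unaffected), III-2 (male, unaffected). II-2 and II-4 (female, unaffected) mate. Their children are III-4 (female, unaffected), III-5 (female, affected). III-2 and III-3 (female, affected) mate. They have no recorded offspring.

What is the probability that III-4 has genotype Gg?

II-2 is unaffected so carries G and passed g to III-5 (gg), so II-2 is Gg.
II-4 is unaffected so carries G and passed g to III-5 (gg), so II-4 is Gg.
Their cross gives offspring ratios 1/4 GG : 1/2 Gg : 1/4 gg. Conditioning on III-4 being unaffected, P(Gg) = 1/2 / 3/4 = 2/3.

2/3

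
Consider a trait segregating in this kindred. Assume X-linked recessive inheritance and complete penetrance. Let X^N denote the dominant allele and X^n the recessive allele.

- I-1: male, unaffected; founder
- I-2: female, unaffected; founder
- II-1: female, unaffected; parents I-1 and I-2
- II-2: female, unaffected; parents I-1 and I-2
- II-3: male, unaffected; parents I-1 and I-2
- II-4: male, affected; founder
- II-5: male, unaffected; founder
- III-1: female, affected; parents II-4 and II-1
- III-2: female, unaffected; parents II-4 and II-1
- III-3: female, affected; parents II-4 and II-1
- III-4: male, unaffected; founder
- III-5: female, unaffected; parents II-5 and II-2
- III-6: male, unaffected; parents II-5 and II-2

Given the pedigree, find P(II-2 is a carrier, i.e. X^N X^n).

1/3

I-1 is unaffected, so I-1 is X^N Y.
I-2 is unaffected so carries N and passed n to II-1 (X^N X^n, whose N came from I-1), so I-2 is X^N X^n.
Their cross gives offspring ratios 1/2 X^N X^N : 1/2 X^N X^n. Conditioning on II-2 being unaffected, P(X^N X^n) = 1/2 / 1 = 1/2 before taking II-2's own offspring into account.
II-5 is unaffected, so II-5 is X^N Y.
Now use II-2's offspring. Probability of each recorded status — unaffected son III-6: 1/2 if II-2 is X^N X^n, 1 if X^N X^N. (III-5: equally likely either way, so uninformative.)
Bayes: P(X^N X^n) = 1/2·1/2 / (1/2·1/2 + 1/2·1) = 1/3.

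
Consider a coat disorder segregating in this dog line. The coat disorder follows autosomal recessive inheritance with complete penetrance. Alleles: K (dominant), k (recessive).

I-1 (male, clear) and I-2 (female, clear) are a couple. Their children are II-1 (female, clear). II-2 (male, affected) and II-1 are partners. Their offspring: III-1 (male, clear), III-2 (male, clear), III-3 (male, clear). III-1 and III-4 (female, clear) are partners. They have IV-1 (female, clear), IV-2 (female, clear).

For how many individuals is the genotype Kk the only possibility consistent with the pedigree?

Obligate heterozygotes: III-1 is clear so carries K and received k from II-2 (kk), so III-1 is Kk; III-2 is clear so carries K and received k from II-2 (kk), so III-2 is Kk; III-3 is clear so carries K and received k from II-2 (kk), so III-3 is Kk.
Every other individual is either homozygous by phenotype or has at least one consistent homozygous assignment, so the count is 3.

3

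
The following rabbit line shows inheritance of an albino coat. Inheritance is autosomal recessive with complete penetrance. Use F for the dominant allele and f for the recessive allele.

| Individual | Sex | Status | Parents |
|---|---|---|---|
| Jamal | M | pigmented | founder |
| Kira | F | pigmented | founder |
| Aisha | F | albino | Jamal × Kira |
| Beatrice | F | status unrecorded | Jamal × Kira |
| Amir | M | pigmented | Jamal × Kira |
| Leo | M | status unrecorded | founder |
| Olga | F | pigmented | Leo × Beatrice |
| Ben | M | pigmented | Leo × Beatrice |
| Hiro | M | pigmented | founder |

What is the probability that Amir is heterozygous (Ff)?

2/3

Jamal is pigmented so carries F and passed f to Aisha (ff), so Jamal is Ff.
Kira is pigmented so carries F and passed f to Aisha (ff), so Kira is Ff.
Their cross gives offspring ratios 1/4 FF : 1/2 Ff : 1/4 ff. Conditioning on Amir being pigmented, P(Ff) = 1/2 / 3/4 = 2/3.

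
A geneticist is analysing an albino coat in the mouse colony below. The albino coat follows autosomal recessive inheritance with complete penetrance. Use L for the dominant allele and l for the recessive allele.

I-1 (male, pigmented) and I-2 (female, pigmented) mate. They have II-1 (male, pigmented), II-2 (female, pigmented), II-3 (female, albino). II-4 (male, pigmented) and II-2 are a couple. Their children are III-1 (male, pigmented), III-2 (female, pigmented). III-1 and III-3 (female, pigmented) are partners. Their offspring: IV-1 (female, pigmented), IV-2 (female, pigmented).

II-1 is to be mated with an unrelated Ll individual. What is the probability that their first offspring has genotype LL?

1/3

I-1 is pigmented so carries L and passed l to II-3 (ll), so I-1 is Ll.
I-2 is pigmented so carries L and passed l to II-3 (ll), so I-2 is Ll.
II-1 is a pigmented offspring of I-1 (Ll) × I-2 (Ll), whose cross gives 1/4 LL : 1/2 Ll : 1/4 ll; conditioning on being pigmented, II-1 is LL with probability 1/3, Ll with probability 2/3.
Summing over parental genotype combinations, P(offspring has genotype LL) = 1/3·1/2 + 2/3·1/4 = 1/3.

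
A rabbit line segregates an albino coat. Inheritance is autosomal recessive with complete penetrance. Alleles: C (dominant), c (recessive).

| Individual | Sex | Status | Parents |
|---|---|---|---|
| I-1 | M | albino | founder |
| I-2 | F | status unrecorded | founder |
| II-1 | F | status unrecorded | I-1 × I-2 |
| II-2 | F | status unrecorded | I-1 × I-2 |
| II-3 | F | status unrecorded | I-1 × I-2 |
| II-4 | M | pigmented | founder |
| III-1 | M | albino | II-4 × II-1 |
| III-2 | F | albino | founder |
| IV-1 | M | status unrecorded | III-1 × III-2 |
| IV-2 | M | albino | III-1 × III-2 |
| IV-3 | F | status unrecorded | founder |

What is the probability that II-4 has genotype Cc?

1

II-4 is pigmented so carries C and passed c to III-1 (cc), so II-4 is Cc, giving P(Cc) = 1.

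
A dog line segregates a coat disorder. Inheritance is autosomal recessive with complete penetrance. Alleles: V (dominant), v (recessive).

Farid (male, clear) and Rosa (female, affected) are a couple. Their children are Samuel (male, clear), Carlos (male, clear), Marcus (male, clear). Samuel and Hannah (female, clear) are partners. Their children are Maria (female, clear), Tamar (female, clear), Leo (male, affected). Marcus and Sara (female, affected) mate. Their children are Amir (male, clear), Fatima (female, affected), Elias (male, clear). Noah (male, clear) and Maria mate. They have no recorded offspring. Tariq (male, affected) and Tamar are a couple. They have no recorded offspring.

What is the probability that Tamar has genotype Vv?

Samuel is clear so carries V and received v from Rosa (vv), so Samuel is Vv.
Hannah is clear so carries V and passed v to Leo (vv), so Hannah is Vv.
Their cross gives offspring ratios 1/4 VV : 1/2 Vv : 1/4 vv. Conditioning on Tamar being clear, P(Vv) = 1/2 / 3/4 = 2/3.

2/3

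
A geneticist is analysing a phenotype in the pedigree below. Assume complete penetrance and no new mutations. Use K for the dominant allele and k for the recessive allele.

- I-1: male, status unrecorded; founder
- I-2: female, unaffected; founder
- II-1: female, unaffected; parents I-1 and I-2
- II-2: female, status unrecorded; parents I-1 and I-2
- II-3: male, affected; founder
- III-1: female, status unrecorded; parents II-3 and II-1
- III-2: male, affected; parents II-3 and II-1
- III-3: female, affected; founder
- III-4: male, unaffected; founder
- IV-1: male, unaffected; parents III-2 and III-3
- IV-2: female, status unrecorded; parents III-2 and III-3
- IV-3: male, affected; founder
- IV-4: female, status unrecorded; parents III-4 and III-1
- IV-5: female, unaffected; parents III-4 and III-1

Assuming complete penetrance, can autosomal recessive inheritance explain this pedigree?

No

Under autosomal recessive, IV-1 (unaffected, male) cannot arise from III-2 (affected) × III-3 (affected).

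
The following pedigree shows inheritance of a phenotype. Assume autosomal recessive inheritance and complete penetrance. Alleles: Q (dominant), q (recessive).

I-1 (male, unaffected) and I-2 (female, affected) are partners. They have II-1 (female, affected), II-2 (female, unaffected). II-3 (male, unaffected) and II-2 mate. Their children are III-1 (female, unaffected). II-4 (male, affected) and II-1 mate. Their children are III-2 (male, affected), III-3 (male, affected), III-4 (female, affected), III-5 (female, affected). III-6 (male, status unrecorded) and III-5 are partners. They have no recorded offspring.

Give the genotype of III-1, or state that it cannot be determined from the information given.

cannot be determined

III-1's phenotype allows QQ or Qq, and no parent or child forces a single allele at both positions; consistent genotype assignments exist with III-1 as QQ or Qq.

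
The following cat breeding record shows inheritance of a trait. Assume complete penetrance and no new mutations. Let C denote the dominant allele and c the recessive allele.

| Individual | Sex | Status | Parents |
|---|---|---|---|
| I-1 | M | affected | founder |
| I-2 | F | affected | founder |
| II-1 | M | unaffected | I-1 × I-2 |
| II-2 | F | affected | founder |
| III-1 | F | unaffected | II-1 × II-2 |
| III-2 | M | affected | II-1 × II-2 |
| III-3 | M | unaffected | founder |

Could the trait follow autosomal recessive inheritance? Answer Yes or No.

Under autosomal recessive, II-1 (unaffected, male) cannot arise from I-1 (affected) × I-2 (affected).

No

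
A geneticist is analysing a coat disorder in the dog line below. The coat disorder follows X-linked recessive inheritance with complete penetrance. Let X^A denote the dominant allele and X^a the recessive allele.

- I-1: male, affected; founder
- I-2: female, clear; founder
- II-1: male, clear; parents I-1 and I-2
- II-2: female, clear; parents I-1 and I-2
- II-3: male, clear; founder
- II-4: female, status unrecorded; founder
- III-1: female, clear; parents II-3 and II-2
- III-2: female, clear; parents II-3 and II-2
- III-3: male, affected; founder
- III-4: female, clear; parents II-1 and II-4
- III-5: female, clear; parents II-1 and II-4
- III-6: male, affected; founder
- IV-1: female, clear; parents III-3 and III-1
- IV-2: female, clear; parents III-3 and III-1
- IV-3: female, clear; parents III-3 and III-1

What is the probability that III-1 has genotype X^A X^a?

1/9

II-3 is clear, so II-3 is X^A Y.
II-2 is clear so carries A and received a from I-1 (X^a Y), so II-2 is X^A X^a.
Their cross gives offspring ratios 1/2 X^A X^A : 1/2 X^A X^a. Conditioning on III-1 being clear, P(X^A X^a) = 1/2 / 1 = 1/2 before taking III-1's own offspring into account.
III-3 is affected, so III-3 is X^a Y.
Now use III-1's offspring. Probability of each recorded status — clear daughter IV-1: 1/2 if III-1 is X^A X^a, 1 if X^A X^A; clear daughter IV-2: 1/2 if III-1 is X^A X^a, 1 if X^A X^A; clear daughter IV-3: 1/2 if III-1 is X^A X^a, 1 if X^A X^A.
Bayes: P(X^A X^a) = 1/2·1/8 / (1/2·1/8 + 1/2·1) = 1/9.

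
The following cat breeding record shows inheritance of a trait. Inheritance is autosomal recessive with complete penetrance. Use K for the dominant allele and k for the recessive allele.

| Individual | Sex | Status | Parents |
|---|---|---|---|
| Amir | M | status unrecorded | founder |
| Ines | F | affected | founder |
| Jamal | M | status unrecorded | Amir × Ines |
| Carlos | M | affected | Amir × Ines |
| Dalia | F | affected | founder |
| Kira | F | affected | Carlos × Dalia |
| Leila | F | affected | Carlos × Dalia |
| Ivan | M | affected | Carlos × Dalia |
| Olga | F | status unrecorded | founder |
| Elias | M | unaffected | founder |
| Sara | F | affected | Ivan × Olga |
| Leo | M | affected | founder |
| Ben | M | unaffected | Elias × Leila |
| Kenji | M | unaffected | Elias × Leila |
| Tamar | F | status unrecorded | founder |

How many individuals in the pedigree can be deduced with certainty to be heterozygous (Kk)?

Obligate heterozygotes: Ben is unaffected so carries K and received k from Leila (kk), so Ben is Kk; Kenji is unaffected so carries K and received k from Leila (kk), so Kenji is Kk.
Every other individual is either homozygous by phenotype or has at least one consistent homozygous assignment, so the count is 2.

2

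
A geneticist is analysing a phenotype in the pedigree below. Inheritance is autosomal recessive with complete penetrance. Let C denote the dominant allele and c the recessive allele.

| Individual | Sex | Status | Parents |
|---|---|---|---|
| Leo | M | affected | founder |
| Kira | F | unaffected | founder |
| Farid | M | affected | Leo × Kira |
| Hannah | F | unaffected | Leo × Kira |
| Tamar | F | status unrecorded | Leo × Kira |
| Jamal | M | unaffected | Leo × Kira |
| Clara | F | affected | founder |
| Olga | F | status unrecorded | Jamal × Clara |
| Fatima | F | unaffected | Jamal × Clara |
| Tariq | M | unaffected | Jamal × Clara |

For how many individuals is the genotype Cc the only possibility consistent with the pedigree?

Obligate heterozygotes: Kira is unaffected so carries C and passed c to Farid (cc), so Kira is Cc; Hannah is unaffected so carries C and received c from Leo (cc), so Hannah is Cc; Jamal is unaffected so carries C and received c from Leo (cc), so Jamal is Cc; Fatima is unaffected so carries C and received c from Clara (cc), so Fatima is Cc; Tariq is unaffected so carries C and received c from Clara (cc), so Tariq is Cc.
Every other individual is either homozygous by phenotype or has at least one consistent homozygous assignment, so the count is 5.

5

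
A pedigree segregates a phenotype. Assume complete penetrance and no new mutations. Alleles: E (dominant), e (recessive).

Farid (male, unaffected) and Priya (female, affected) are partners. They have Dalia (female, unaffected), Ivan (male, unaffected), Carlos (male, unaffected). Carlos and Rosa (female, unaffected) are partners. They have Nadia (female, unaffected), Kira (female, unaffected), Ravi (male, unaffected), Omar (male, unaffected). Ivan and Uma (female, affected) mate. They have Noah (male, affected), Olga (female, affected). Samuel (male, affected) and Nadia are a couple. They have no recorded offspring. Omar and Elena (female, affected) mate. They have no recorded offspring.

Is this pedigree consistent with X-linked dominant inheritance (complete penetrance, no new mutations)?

Yes

A consistent assignment under X-linked dominant exists: Farid X^e Y, Priya X^E X^e, Dalia X^e X^e, Ivan X^e Y, Carlos X^e Y, Rosa X^e X^e, Uma X^E X^E, Nadia X^e X^e, Kira X^e X^e, Ravi X^e Y, Omar X^e Y, Samuel X^E Y, Elena X^E X^E, Noah X^E Y, Olga X^E X^e.
In this assignment every recorded phenotype matches its genotype and every non-founder's genotype is obtainable from its parents' genotypes, so the pedigree is consistent.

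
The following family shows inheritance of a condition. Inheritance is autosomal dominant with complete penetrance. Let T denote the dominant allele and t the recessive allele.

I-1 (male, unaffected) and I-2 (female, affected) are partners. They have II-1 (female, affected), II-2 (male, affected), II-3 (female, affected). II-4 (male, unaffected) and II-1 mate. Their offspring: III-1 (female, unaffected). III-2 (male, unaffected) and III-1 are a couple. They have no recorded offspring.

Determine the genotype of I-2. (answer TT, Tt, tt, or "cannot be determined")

cannot be determined

I-2's phenotype allows TT or Tt, and no parent or child forces a single allele at both positions; consistent genotype assignments exist with I-2 as TT or Tt.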